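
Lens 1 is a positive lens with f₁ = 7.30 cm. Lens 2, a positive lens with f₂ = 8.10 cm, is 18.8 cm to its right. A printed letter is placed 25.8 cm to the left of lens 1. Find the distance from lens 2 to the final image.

Lens 1: 1/d_i1 = 1/f₁ − 1/d_o1 = 1/(7.30) − 1/(25.8) = 0.09823, so d_i1 = 10.18 cm.
The intermediate image is 10.18 cm to the right of lens 1, which is 18.8 − (10.18) = 8.620 cm to the left of lens 2, so d_o2 = +8.620 cm.
Lens 2: 1/d_i2 = 1/f₂ − 1/d_o2 = 1/(8.10) − 1/(8.620) = 0.007448, so d_i2 = 134 cm.
The final image is real, 134 cm to the right of lens 2 (overall magnification ≈ 6.2).

134 cm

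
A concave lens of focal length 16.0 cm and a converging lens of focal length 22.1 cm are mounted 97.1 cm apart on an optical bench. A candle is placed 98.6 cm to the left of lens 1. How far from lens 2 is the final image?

Lens 1 is diverging, so f₁ = −16.0 cm.
Lens 1: 1/d_i1 = 1/f₁ − 1/d_o1 = 1/(-16.0) − 1/(98.6) = -0.07264, so d_i1 = -13.77 cm.
The intermediate image is 13.77 cm to the left of lens 1 (virtual), which is 97.1 − (-13.77) = 110.9 cm to the left of lens 2, so d_o2 = +110.9 cm.
Lens 2: 1/d_i2 = 1/f₂ − 1/d_o2 = 1/(22.1) − 1/(110.9) = 0.03623, so d_i2 = 27.6 cm.
The final image is real, 27.6 cm to the right of lens 2 (overall magnification ≈ -0.035).

27.6 cm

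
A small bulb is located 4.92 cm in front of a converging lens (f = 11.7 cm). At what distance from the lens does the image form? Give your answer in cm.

8.49 cm

Thin-lens equation: 1/s_i = 1/f − 1/s_o = 1/(11.70) − 1/(4.92) = 0.08547 − 0.2033 = -0.1178, so s_i = -8.49 cm.
The image is virtual, upright and enlarged, on the same side as the object.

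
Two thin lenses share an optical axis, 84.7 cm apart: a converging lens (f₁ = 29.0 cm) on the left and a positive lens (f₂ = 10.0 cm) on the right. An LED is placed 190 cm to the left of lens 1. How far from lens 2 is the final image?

12.5 cm

Lens 1: 1/d_i1 = 1/f₁ − 1/d_o1 = 1/(29.0) − 1/(190) = 0.02922, so d_i1 = 34.22 cm.
The intermediate image is 34.22 cm to the right of lens 1, which is 84.7 − (34.22) = 50.48 cm to the left of lens 2, so d_o2 = +50.48 cm.
Lens 2: 1/d_i2 = 1/f₂ − 1/d_o2 = 1/(10.0) − 1/(50.48) = 0.08019, so d_i2 = 12.5 cm.
The final image is real, 12.5 cm to the right of lens 2 (overall magnification ≈ 0.045).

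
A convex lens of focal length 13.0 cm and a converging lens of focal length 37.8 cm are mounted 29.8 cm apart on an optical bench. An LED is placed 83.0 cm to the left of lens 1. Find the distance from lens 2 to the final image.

Lens 1: 1/d_i1 = 1/f₁ − 1/d_o1 = 1/(13.0) − 1/(83.0) = 0.06487, so d_i1 = 15.41 cm.
The intermediate image is 15.41 cm to the right of lens 1, which is 29.8 − (15.41) = 14.39 cm to the left of lens 2, so d_o2 = +14.39 cm.
Lens 2: 1/d_i2 = 1/f₂ − 1/d_o2 = 1/(37.8) − 1/(14.39) = -0.04304, so d_i2 = -23.2 cm.
The final image is virtual, 23.2 cm to the left of lens 2 (overall magnification ≈ -0.30).

23.2 cm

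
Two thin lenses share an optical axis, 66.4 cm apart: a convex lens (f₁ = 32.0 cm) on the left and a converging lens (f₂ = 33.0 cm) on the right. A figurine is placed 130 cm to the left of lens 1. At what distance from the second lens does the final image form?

87.3 cm

Lens 1: 1/d_i1 = 1/f₁ − 1/d_o1 = 1/(32.0) − 1/(130) = 0.02356, so d_i1 = 42.45 cm.
The intermediate image is 42.45 cm to the right of lens 1, which is 66.4 − (42.45) = 23.95 cm to the left of lens 2, so d_o2 = +23.95 cm.
Lens 2: 1/d_i2 = 1/f₂ − 1/d_o2 = 1/(33.0) − 1/(23.95) = -0.01145, so d_i2 = -87.3 cm.
The final image is virtual, 87.3 cm to the left of lens 2 (overall magnification ≈ -1.2).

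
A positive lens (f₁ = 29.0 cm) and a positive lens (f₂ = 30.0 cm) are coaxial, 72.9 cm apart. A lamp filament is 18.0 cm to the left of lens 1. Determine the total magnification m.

m = -0.875

Lens 1: 1/d_i1 = 1/(29.0) − 1/(18.0) = -0.02107, so d_i1 = -47.45 cm; m₁ = −d_i1/d_o1 = +2.636.
d_o2 = 72.9 − (-47.45) = 120.4 cm.
Lens 2: 1/d_i2 = 1/(30.0) − 1/(120.4) = 0.02503, so d_i2 = 39.96 cm; m₂ = −d_i2/d_o2 = -0.3319.
m = m₁·m₂ = (+2.636)(-0.3319) = -0.875.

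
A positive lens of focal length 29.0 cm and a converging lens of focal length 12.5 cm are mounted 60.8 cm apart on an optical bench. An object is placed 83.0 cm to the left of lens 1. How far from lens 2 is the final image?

Lens 1: 1/d_i1 = 1/f₁ − 1/d_o1 = 1/(29.0) − 1/(83.0) = 0.02243, so d_i1 = 44.57 cm.
The intermediate image is 44.57 cm to the right of lens 1, which is 60.8 − (44.57) = 16.23 cm to the left of lens 2, so d_o2 = +16.23 cm.
Lens 2: 1/d_i2 = 1/f₂ − 1/d_o2 = 1/(12.5) − 1/(16.23) = 0.01839, so d_i2 = 54.4 cm.
The final image is real, 54.4 cm to the right of lens 2 (overall magnification ≈ 1.8).

54.4 cm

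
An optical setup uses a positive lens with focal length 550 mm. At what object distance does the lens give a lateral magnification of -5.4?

m = −d_i/d_o ⇒ d_i = −m·d_o.
1/f = 1/d_o + 1/d_i = 1/d_o − 1/(m·d_o) = (1 − 1/m)/d_o, so d_o = f(1 − 1/m) = (550.0)(1 − 1/(-5.4)) = 652 mm.

652 mm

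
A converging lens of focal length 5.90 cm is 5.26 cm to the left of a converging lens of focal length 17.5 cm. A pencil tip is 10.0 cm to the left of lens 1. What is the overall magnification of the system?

Lens 1: 1/d_i1 = 1/(5.90) − 1/(10.0) = 0.06949, so d_i1 = 14.39 cm; m₁ = −d_i1/d_o1 = -1.439.
d_o2 = 5.26 − (14.39) = -9.130 cm (virtual object).
Lens 2: 1/d_i2 = 1/(17.5) − 1/(-9.130) = 0.1667, so d_i2 = 6.000 cm; m₂ = −d_i2/d_o2 = +0.6572.
m = m₁·m₂ = (-1.439)(+0.6572) = -0.946.

m = -0.946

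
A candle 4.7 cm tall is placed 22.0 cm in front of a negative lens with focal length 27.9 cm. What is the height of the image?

For a negative lens, f = -27.9 cm.
1/d_i = 1/f − 1/d_o = 1/(-27.90) − 1/(22.0) = -0.08130, so d_i = -12.30 cm.
m = −d_i/d_o = +0.5591.
|h_i| = |m|·h_o = 0.5591 × 4.7 = 2.63 cm. The image is virtual, upright and reduced, on the same side as the object.

2.63 cm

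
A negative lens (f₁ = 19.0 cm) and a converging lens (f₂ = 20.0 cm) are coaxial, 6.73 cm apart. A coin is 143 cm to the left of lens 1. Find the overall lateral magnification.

f₁ = −19.0 cm (diverging).
Lens 1: 1/d_i1 = 1/(-19.0) − 1/(143) = -0.05962, so d_i1 = -16.77 cm; m₁ = −d_i1/d_o1 = +0.1173.
d_o2 = 6.73 − (-16.77) = 23.50 cm.
Lens 2: 1/d_i2 = 1/(20.0) − 1/(23.50) = 0.007447, so d_i2 = 134.3 cm; m₂ = −d_i2/d_o2 = -5.714.
m = m₁·m₂ = (+0.1173)(-5.714) = -0.670.

m = -0.670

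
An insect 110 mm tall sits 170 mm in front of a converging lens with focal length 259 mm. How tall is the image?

1/d_i = 1/f − 1/d_o = 1/(259.0) − 1/(170) = -0.002021, so d_i = -494.7 mm.
m = −d_i/d_o = +2.910.
|h_i| = |m|·h_o = 2.910 × 110 = 320 mm. The image is virtual, upright and enlarged, on the same side as the object.

320 mm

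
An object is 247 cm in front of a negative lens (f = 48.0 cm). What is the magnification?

m = +0.163

For a negative lens, f = -48.0 cm.
1/d_i = 1/f − 1/d_o = 1/(-48.00) − 1/(247) = -0.02488, so d_i = -40.19 cm.
m = −d_i/d_o = −(-40.19)/(247) = +0.163.
The image is virtual, upright and reduced, on the same side as the object.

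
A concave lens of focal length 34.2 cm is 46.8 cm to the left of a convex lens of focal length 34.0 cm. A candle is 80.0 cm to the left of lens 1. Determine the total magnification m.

m = -0.277

f₁ = −34.2 cm (diverging).
Lens 1: 1/d_i1 = 1/(-34.2) − 1/(80.0) = -0.04174, so d_i1 = -23.96 cm; m₁ = −d_i1/d_o1 = +0.2995.
d_o2 = 46.8 − (-23.96) = 70.76 cm.
Lens 2: 1/d_i2 = 1/(34.0) − 1/(70.76) = 0.01528, so d_i2 = 65.45 cm; m₂ = −d_i2/d_o2 = -0.9249.
m = m₁·m₂ = (+0.2995)(-0.9249) = -0.277.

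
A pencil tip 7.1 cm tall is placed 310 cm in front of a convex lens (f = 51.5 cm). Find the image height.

1.41 cm

1/d_i = 1/f − 1/d_o = 1/(51.50) − 1/(310) = 0.01619, so d_i = 61.76 cm.
m = −d_i/d_o = -0.1992.
|h_i| = |m|·h_o = 0.1992 × 7.1 = 1.41 cm. The image is real, inverted and reduced, on the far side of the lens.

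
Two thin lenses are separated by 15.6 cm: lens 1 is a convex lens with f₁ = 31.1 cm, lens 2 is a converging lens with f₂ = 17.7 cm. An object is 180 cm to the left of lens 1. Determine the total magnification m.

m = -0.0931

Lens 1: 1/d_i1 = 1/(31.1) − 1/(180) = 0.02660, so d_i1 = 37.60 cm; m₁ = −d_i1/d_o1 = -0.2089.
d_o2 = 15.6 − (37.60) = -22.00 cm (virtual object).
Lens 2: 1/d_i2 = 1/(17.7) − 1/(-22.00) = 0.1020, so d_i2 = 9.809 cm; m₂ = −d_i2/d_o2 = +0.4458.
m = m₁·m₂ = (-0.2089)(+0.4458) = -0.0931.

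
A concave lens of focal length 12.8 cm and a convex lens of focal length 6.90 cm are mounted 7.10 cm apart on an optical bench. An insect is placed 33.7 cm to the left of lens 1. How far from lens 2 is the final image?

Lens 1 is diverging, so f₁ = −12.8 cm.
Lens 1: 1/d_i1 = 1/f₁ − 1/d_o1 = 1/(-12.8) − 1/(33.7) = -0.1078, so d_i1 = -9.277 cm.
The intermediate image is 9.277 cm to the left of lens 1 (virtual), which is 7.10 − (-9.277) = 16.38 cm to the left of lens 2, so d_o2 = +16.38 cm.
Lens 2: 1/d_i2 = 1/f₂ − 1/d_o2 = 1/(6.90) − 1/(16.38) = 0.08388, so d_i2 = 11.9 cm.
The final image is real, 11.9 cm to the right of lens 2 (overall magnification ≈ -0.20).

11.9 cm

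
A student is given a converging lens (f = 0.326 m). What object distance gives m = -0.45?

1.05 m

m = −d_i/d_o ⇒ d_i = −m·d_o.
1/f = 1/d_o + 1/d_i = 1/d_o − 1/(m·d_o) = (1 − 1/m)/d_o, so d_o = f(1 − 1/m) = (0.3260)(1 − 1/(-0.45)) = 1.05 m.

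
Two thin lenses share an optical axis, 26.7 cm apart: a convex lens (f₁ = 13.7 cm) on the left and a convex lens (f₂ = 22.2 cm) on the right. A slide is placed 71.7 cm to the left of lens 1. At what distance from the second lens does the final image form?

17.4 cm

Lens 1: 1/d_i1 = 1/f₁ − 1/d_o1 = 1/(13.7) − 1/(71.7) = 0.05905, so d_i1 = 16.94 cm.
The intermediate image is 16.94 cm to the right of lens 1, which is 26.7 − (16.94) = 9.760 cm to the left of lens 2, so d_o2 = +9.760 cm.
Lens 2: 1/d_i2 = 1/f₂ − 1/d_o2 = 1/(22.2) − 1/(9.760) = -0.05741, so d_i2 = -17.4 cm.
The final image is virtual, 17.4 cm to the left of lens 2 (overall magnification ≈ -0.42).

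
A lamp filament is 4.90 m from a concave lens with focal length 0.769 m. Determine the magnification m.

m = +0.136

For a concave lens, f = -0.769 m.
1/d_i = 1/f − 1/d_o = 1/(-0.7690) − 1/(4.90) = -1.504, so d_i = -0.6647 m.
m = −d_i/d_o = −(-0.6647)/(4.90) = +0.136.
The image is virtual, upright and reduced, on the same side as the object.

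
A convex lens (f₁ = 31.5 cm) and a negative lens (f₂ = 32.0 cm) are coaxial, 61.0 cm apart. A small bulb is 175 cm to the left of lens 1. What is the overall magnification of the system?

Lens 1: 1/d_i1 = 1/(31.5) − 1/(175) = 0.02603, so d_i1 = 38.41 cm; m₁ = −d_i1/d_o1 = -0.2195.
d_o2 = 61.0 − (38.41) = 22.59 cm.
f₂ = −32.0 cm (diverging).
Lens 2: 1/d_i2 = 1/(-32.0) − 1/(22.59) = -0.07552, so d_i2 = -13.24 cm; m₂ = −d_i2/d_o2 = +0.5862.
m = m₁·m₂ = (-0.2195)(+0.5862) = -0.129.

m = -0.129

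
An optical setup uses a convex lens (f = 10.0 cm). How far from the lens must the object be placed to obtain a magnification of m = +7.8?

m = −d_i/d_o ⇒ d_i = −m·d_o.
1/f = 1/d_o + 1/d_i = 1/d_o − 1/(m·d_o) = (1 − 1/m)/d_o, so d_o = f(1 − 1/m) = (10.00)(1 − 1/(+7.8)) = 8.72 cm.

8.72 cm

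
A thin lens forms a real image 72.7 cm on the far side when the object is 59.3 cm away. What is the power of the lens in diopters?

d_i = +72.7 cm.
1/f = 1/d_o + 1/d_i = 1/(59.3) + 1/(72.7) = 0.03062 cm⁻¹.
f = 32.66 cm = 0.3266 m, so P = 1/f = +3.06 D.

P = +3.06 D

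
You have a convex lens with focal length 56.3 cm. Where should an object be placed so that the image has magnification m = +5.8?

46.6 cm

m = −d_i/d_o ⇒ d_i = −m·d_o.
1/f = 1/d_o + 1/d_i = 1/d_o − 1/(m·d_o) = (1 − 1/m)/d_o, so d_o = f(1 − 1/m) = (56.30)(1 − 1/(+5.8)) = 46.6 cm.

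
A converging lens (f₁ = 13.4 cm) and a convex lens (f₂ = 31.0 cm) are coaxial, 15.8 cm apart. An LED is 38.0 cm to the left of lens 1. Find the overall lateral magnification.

Lens 1: 1/d_i1 = 1/(13.4) − 1/(38.0) = 0.04831, so d_i1 = 20.70 cm; m₁ = −d_i1/d_o1 = -0.5447.
d_o2 = 15.8 − (20.70) = -4.900 cm (virtual object).
Lens 2: 1/d_i2 = 1/(31.0) − 1/(-4.900) = 0.2363, so d_i2 = 4.231 cm; m₂ = −d_i2/d_o2 = +0.8635.
m = m₁·m₂ = (-0.5447)(+0.8635) = -0.470.

m = -0.470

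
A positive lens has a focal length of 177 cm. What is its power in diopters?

f = 177 cm = 1.77 m.
P = 1/f = 1/(1.77 m) = +0.565 D.

P = +0.565 D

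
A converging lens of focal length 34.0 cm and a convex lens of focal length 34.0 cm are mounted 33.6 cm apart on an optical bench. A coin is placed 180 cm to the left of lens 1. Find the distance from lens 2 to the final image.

Lens 1: 1/d_i1 = 1/f₁ − 1/d_o1 = 1/(34.0) − 1/(180) = 0.02386, so d_i1 = 41.92 cm.
The intermediate image is 41.92 cm to the right of lens 1, which lies 8.320 cm to the right of lens 2 — a virtual object — so d_o2 = −8.320 cm.
Lens 2: 1/d_i2 = 1/f₂ − 1/d_o2 = 1/(34.0) − 1/(-8.320) = 0.1496, so d_i2 = 6.68 cm.
The final image is real, 6.68 cm to the right of lens 2 (overall magnification ≈ -0.19).

6.68 cm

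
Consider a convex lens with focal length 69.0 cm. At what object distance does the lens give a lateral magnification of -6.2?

m = −d_i/d_o ⇒ d_i = −m·d_o.
1/f = 1/d_o + 1/d_i = 1/d_o − 1/(m·d_o) = (1 − 1/m)/d_o, so d_o = f(1 − 1/m) = (69.00)(1 − 1/(-6.2)) = 80.1 cm.

80.1 cm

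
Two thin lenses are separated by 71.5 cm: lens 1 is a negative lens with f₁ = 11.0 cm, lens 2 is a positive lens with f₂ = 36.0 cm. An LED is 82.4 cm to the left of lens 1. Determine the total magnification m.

m = -0.0938

f₁ = −11.0 cm (diverging).
Lens 1: 1/d_i1 = 1/(-11.0) − 1/(82.4) = -0.1030, so d_i1 = -9.704 cm; m₁ = −d_i1/d_o1 = +0.1178.
d_o2 = 71.5 − (-9.704) = 81.20 cm.
Lens 2: 1/d_i2 = 1/(36.0) − 1/(81.20) = 0.01546, so d_i2 = 64.67 cm; m₂ = −d_i2/d_o2 = -0.7965.
m = m₁·m₂ = (+0.1178)(-0.7965) = -0.0938.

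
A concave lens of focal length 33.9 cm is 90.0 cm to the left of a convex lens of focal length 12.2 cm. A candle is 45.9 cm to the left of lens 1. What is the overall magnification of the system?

f₁ = −33.9 cm (diverging).
Lens 1: 1/d_i1 = 1/(-33.9) − 1/(45.9) = -0.05129, so d_i1 = -19.50 cm; m₁ = −d_i1/d_o1 = +0.4248.
d_o2 = 90.0 − (-19.50) = 109.5 cm.
Lens 2: 1/d_i2 = 1/(12.2) − 1/(109.5) = 0.07283, so d_i2 = 13.73 cm; m₂ = −d_i2/d_o2 = -0.1254.
m = m₁·m₂ = (+0.4248)(-0.1254) = -0.0533.

m = -0.0533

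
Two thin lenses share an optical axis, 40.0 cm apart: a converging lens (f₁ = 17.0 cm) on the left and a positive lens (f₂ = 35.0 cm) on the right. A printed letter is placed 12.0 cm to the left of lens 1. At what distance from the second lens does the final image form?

61.7 cm

Lens 1: 1/d_i1 = 1/f₁ − 1/d_o1 = 1/(17.0) − 1/(12.0) = -0.02451, so d_i1 = -40.80 cm.
The intermediate image is 40.80 cm to the left of lens 1 (virtual), which is 40.0 − (-40.80) = 80.80 cm to the left of lens 2, so d_o2 = +80.80 cm.
Lens 2: 1/d_i2 = 1/f₂ − 1/d_o2 = 1/(35.0) − 1/(80.80) = 0.01620, so d_i2 = 61.7 cm.
The final image is real, 61.7 cm to the right of lens 2 (overall magnification ≈ -2.6).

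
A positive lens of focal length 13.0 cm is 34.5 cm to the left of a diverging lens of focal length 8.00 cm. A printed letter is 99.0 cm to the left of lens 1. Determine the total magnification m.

Lens 1: 1/d_i1 = 1/(13.0) − 1/(99.0) = 0.06682, so d_i1 = 14.97 cm; m₁ = −d_i1/d_o1 = -0.1512.
d_o2 = 34.5 − (14.97) = 19.53 cm.
f₂ = −8.00 cm (diverging).
Lens 2: 1/d_i2 = 1/(-8.00) − 1/(19.53) = -0.1762, so d_i2 = -5.675 cm; m₂ = −d_i2/d_o2 = +0.2906.
m = m₁·m₂ = (-0.1512)(+0.2906) = -0.0439.

m = -0.0439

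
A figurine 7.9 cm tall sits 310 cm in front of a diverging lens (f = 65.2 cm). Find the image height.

1.37 cm

For a diverging lens, f = -65.2 cm.
1/d_i = 1/f − 1/d_o = 1/(-65.20) − 1/(310) = -0.01856, so d_i = -53.87 cm.
m = −d_i/d_o = +0.1738.
|h_i| = |m|·h_o = 0.1738 × 7.9 = 1.37 cm. The image is virtual, upright and reduced, on the same side as the object.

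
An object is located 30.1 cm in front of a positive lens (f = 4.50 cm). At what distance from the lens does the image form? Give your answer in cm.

5.29 cm

Thin-lens equation: 1/d_i = 1/f − 1/d_o = 1/(4.500) − 1/(30.1) = 0.2222 − 0.03322 = 0.1890, so d_i = 5.29 cm.
The image is real, inverted and reduced, on the far side of the lens.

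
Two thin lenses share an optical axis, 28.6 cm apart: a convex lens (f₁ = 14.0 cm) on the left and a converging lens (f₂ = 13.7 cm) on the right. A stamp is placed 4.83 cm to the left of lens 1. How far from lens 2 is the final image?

Lens 1: 1/d_i1 = 1/f₁ − 1/d_o1 = 1/(14.0) − 1/(4.83) = -0.1356, so d_i1 = -7.374 cm.
The intermediate image is 7.374 cm to the left of lens 1 (virtual), which is 28.6 − (-7.374) = 35.97 cm to the left of lens 2, so d_o2 = +35.97 cm.
Lens 2: 1/d_i2 = 1/f₂ − 1/d_o2 = 1/(13.7) − 1/(35.97) = 0.04519, so d_i2 = 22.1 cm.
The final image is real, 22.1 cm to the right of lens 2 (overall magnification ≈ -0.94).

22.1 cm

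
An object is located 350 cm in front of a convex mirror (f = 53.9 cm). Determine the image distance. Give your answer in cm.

For a convex mirror, f = -53.9 cm.
Mirror equation: 1/v = 1/f − 1/u = 1/(-53.90) − 1/(350) = -0.01855 − 0.002857 = -0.02141, so v = -46.7 cm.
The image is virtual, upright and reduced, behind the mirror.

46.7 cm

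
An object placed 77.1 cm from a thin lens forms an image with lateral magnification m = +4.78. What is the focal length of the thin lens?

f = 97.5 cm (converging)

m = −d_i/d_o ⇒ d_i = −m·d_o = −(+4.78)·(77.1) = -368.5 cm.
1/f = 1/d_o + 1/d_i = 1/(77.1) + 1/(-368.5) = 0.01026, so f = 97.5 cm.
Since f is positive, the thin lens is converging.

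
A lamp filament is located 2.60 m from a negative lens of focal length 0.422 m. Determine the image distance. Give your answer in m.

For a negative lens, f = -0.422 m.
Thin-lens equation: 1/v = 1/f − 1/u = 1/(-0.4220) − 1/(2.60) = -2.370 − 0.3846 = -2.754, so v = -0.363 m.
The image is virtual, upright and reduced, on the same side as the object.

0.363 m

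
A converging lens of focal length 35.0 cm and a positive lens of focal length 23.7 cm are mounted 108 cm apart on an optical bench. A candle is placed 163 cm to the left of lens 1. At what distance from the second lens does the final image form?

37.8 cm

Lens 1: 1/d_i1 = 1/f₁ − 1/d_o1 = 1/(35.0) − 1/(163) = 0.02244, so d_i1 = 44.57 cm.
The intermediate image is 44.57 cm to the right of lens 1, which is 108 − (44.57) = 63.43 cm to the left of lens 2, so d_o2 = +63.43 cm.
Lens 2: 1/d_i2 = 1/f₂ − 1/d_o2 = 1/(23.7) − 1/(63.43) = 0.02643, so d_i2 = 37.8 cm.
The final image is real, 37.8 cm to the right of lens 2 (overall magnification ≈ 0.16).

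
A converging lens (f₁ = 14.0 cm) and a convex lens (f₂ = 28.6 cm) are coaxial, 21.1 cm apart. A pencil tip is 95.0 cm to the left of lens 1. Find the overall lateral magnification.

m = -0.207

Lens 1: 1/d_i1 = 1/(14.0) − 1/(95.0) = 0.06090, so d_i1 = 16.42 cm; m₁ = −d_i1/d_o1 = -0.1728.
d_o2 = 21.1 − (16.42) = 4.680 cm.
Lens 2: 1/d_i2 = 1/(28.6) − 1/(4.680) = -0.1787, so d_i2 = -5.596 cm; m₂ = −d_i2/d_o2 = +1.196.
m = m₁·m₂ = (-0.1728)(+1.196) = -0.207.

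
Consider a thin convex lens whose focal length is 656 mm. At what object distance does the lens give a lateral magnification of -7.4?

745 mm

m = −d_i/d_o ⇒ d_i = −m·d_o.
1/f = 1/d_o + 1/d_i = 1/d_o − 1/(m·d_o) = (1 − 1/m)/d_o, so d_o = f(1 − 1/m) = (656.0)(1 − 1/(-7.4)) = 745 mm.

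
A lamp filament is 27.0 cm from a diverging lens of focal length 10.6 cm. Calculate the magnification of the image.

For a diverging lens, f = -10.6 cm.
1/d_i = 1/f − 1/d_o = 1/(-10.60) − 1/(27.0) = -0.1314, so d_i = -7.612 cm.
m = −d_i/d_o = −(-7.612)/(27.0) = +0.282.
The image is virtual, upright and reduced, on the same side as the object.

m = +0.282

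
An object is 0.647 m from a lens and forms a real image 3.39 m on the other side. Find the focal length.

f = 0.543 m (converging)

Real image ⇒ d_i = +3.39 m.
1/f = 1/d_o + 1/d_i = 1/(0.647) + 1/(3.39) = 1.841, so f = 0.543 m.
Since f is positive, the lens is converging.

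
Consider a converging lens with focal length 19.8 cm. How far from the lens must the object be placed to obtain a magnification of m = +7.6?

m = −d_i/d_o ⇒ d_i = −m·d_o.
1/f = 1/d_o + 1/d_i = 1/d_o − 1/(m·d_o) = (1 − 1/m)/d_o, so d_o = f(1 − 1/m) = (19.80)(1 − 1/(+7.6)) = 17.2 cm.

17.2 cm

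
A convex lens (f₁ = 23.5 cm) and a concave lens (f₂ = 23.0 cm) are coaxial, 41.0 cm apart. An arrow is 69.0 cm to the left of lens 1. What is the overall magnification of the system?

m = -0.419

Lens 1: 1/d_i1 = 1/(23.5) − 1/(69.0) = 0.02806, so d_i1 = 35.64 cm; m₁ = −d_i1/d_o1 = -0.5165.
d_o2 = 41.0 − (35.64) = 5.360 cm.
f₂ = −23.0 cm (diverging).
Lens 2: 1/d_i2 = 1/(-23.0) − 1/(5.360) = -0.2300, so d_i2 = -4.347 cm; m₂ = −d_i2/d_o2 = +0.8110.
m = m₁·m₂ = (-0.5165)(+0.8110) = -0.419.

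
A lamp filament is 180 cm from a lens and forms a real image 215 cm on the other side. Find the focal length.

f = 98.0 cm (converging)

Real image ⇒ d_i = +215 cm.
1/f = 1/d_o + 1/d_i = 1/(180) + 1/(215) = 0.01021, so f = 98.0 cm.
Since f is positive, the lens is converging.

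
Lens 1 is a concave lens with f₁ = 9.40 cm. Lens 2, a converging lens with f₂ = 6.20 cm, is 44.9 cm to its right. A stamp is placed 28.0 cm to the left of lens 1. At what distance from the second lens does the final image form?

Lens 1 is diverging, so f₁ = −9.40 cm.
Lens 1: 1/d_i1 = 1/f₁ − 1/d_o1 = 1/(-9.40) − 1/(28.0) = -0.1421, so d_i1 = -7.037 cm.
The intermediate image is 7.037 cm to the left of lens 1 (virtual), which is 44.9 − (-7.037) = 51.94 cm to the left of lens 2, so d_o2 = +51.94 cm.
Lens 2: 1/d_i2 = 1/f₂ − 1/d_o2 = 1/(6.20) − 1/(51.94) = 0.1420, so d_i2 = 7.04 cm.
The final image is real, 7.04 cm to the right of lens 2 (overall magnification ≈ -0.034).

7.04 cm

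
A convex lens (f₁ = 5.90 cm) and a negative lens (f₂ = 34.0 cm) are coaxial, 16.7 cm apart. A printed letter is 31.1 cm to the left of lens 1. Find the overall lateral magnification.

m = -0.183

Lens 1: 1/d_i1 = 1/(5.90) − 1/(31.1) = 0.1373, so d_i1 = 7.281 cm; m₁ = −d_i1/d_o1 = -0.2341.
d_o2 = 16.7 − (7.281) = 9.419 cm.
f₂ = −34.0 cm (diverging).
Lens 2: 1/d_i2 = 1/(-34.0) − 1/(9.419) = -0.1356, so d_i2 = -7.376 cm; m₂ = −d_i2/d_o2 = +0.7831.
m = m₁·m₂ = (-0.2341)(+0.7831) = -0.183.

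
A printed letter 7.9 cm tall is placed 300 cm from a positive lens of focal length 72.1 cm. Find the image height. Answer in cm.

2.50 cm

1/d_i = 1/f − 1/d_o = 1/(72.10) − 1/(300) = 0.01054, so d_i = 94.91 cm.
m = −d_i/d_o = -0.3164.
|h_i| = |m|·h_o = 0.3164 × 7.9 = 2.50 cm. The image is real, inverted and reduced, on the far side of the lens.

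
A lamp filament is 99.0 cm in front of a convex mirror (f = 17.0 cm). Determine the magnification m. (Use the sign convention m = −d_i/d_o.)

m = +0.147

For a convex mirror, f = -17.0 cm.
1/d_i = 1/f − 1/d_o = 1/(-17.00) − 1/(99.0) = -0.06892, so d_i = -14.51 cm.
m = −d_i/d_o = −(-14.51)/(99.0) = +0.147.
The image is virtual, upright and reduced, behind the mirror.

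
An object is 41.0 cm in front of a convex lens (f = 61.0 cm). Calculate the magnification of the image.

m = +3.05

1/d_i = 1/f − 1/d_o = 1/(61.00) − 1/(41.0) = -0.007997, so d_i = -125.0 cm.
m = −d_i/d_o = −(-125.0)/(41.0) = +3.05.
The image is virtual, upright and enlarged, on the same side as the object.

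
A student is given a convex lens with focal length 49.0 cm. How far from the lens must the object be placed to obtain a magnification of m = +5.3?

m = −d_i/d_o ⇒ d_i = −m·d_o.
1/f = 1/d_o + 1/d_i = 1/d_o − 1/(m·d_o) = (1 − 1/m)/d_o, so d_o = f(1 − 1/m) = (49.00)(1 − 1/(+5.3)) = 39.8 cm.

39.8 cm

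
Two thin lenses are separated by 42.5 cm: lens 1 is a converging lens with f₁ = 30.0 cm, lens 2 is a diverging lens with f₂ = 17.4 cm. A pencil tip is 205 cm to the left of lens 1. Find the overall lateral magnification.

m = -0.120

Lens 1: 1/d_i1 = 1/(30.0) − 1/(205) = 0.02846, so d_i1 = 35.14 cm; m₁ = −d_i1/d_o1 = -0.1714.
d_o2 = 42.5 − (35.14) = 7.360 cm.
f₂ = −17.4 cm (diverging).
Lens 2: 1/d_i2 = 1/(-17.4) − 1/(7.360) = -0.1933, so d_i2 = -5.172 cm; m₂ = −d_i2/d_o2 = +0.7027.
m = m₁·m₂ = (-0.1714)(+0.7027) = -0.120.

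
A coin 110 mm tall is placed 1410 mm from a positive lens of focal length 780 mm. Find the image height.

136 mm

1/d_i = 1/f − 1/d_o = 1/(780.0) − 1/(1410) = 0.0005728, so d_i = 1746 mm.
m = −d_i/d_o = -1.238.
|h_i| = |m|·h_o = 1.238 × 110 = 136 mm. The image is real, inverted and enlarged, on the far side of the lens.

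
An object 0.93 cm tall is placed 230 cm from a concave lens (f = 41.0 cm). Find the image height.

0.141 cm

For a concave lens, f = -41.0 cm.
1/d_i = 1/f − 1/d_o = 1/(-41.00) − 1/(230) = -0.02874, so d_i = -34.80 cm.
m = −d_i/d_o = +0.1513.
|h_i| = |m|·h_o = 0.1513 × 0.93 = 0.141 cm. The image is virtual, upright and reduced, on the same side as the object.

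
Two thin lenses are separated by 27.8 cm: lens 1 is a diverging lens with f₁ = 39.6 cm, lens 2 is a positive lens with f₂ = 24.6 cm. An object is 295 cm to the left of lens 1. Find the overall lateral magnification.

m = -0.0764

f₁ = −39.6 cm (diverging).
Lens 1: 1/d_i1 = 1/(-39.6) − 1/(295) = -0.02864, so d_i1 = -34.91 cm; m₁ = −d_i1/d_o1 = +0.1183.
d_o2 = 27.8 − (-34.91) = 62.71 cm.
Lens 2: 1/d_i2 = 1/(24.6) − 1/(62.71) = 0.02470, so d_i2 = 40.48 cm; m₂ = −d_i2/d_o2 = -0.6455.
m = m₁·m₂ = (+0.1183)(-0.6455) = -0.0764.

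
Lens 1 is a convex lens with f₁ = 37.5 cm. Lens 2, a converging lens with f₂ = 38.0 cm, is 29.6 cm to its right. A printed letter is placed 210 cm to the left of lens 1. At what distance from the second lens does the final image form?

11.3 cm

Lens 1: 1/d_i1 = 1/f₁ − 1/d_o1 = 1/(37.5) − 1/(210) = 0.02190, so d_i1 = 45.65 cm.
The intermediate image is 45.65 cm to the right of lens 1, which lies 16.05 cm to the right of lens 2 — a virtual object — so d_o2 = −16.05 cm.
Lens 2: 1/d_i2 = 1/f₂ − 1/d_o2 = 1/(38.0) − 1/(-16.05) = 0.08862, so d_i2 = 11.3 cm.
The final image is real, 11.3 cm to the right of lens 2 (overall magnification ≈ -0.15).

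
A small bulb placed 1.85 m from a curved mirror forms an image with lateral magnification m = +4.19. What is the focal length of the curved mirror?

m = −d_i/d_o ⇒ d_i = −m·d_o = −(+4.19)·(1.85) = -7.752 m.
1/f = 1/d_o + 1/d_i = 1/(1.85) + 1/(-7.752) = 0.4115, so f = 2.43 m.
Since f is positive, the curved mirror is concave.

f = 2.43 m (concave)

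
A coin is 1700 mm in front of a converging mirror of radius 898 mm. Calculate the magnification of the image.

m = -0.359

f = R/2 = 898/2 = 449.0 mm.
1/d_i = 1/f − 1/d_o = 1/(449.0) − 1/(1700) = 0.001639, so d_i = 610.2 mm.
m = −d_i/d_o = −(610.2)/(1700) = -0.359.
The image is real, inverted and reduced, in front of the mirror.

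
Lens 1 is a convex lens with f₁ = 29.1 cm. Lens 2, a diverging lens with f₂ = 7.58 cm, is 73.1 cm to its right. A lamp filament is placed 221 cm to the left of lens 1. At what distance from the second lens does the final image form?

6.36 cm

Lens 1: 1/d_i1 = 1/f₁ − 1/d_o1 = 1/(29.1) − 1/(221) = 0.02984, so d_i1 = 33.51 cm.
The intermediate image is 33.51 cm to the right of lens 1, which is 73.1 − (33.51) = 39.59 cm to the left of lens 2, so d_o2 = +39.59 cm.
Lens 2 is diverging, so f₂ = −7.58 cm.
Lens 2: 1/d_i2 = 1/f₂ − 1/d_o2 = 1/(-7.58) − 1/(39.59) = -0.1572, so d_i2 = -6.36 cm.
The final image is virtual, 6.36 cm to the left of lens 2 (overall magnification ≈ -0.024).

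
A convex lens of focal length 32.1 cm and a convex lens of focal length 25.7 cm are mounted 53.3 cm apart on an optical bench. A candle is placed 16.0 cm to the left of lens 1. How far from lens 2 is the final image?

36.8 cm

Lens 1: 1/d_i1 = 1/f₁ − 1/d_o1 = 1/(32.1) − 1/(16.0) = -0.03135, so d_i1 = -31.90 cm.
The intermediate image is 31.90 cm to the left of lens 1 (virtual), which is 53.3 − (-31.90) = 85.20 cm to the left of lens 2, so d_o2 = +85.20 cm.
Lens 2: 1/d_i2 = 1/f₂ − 1/d_o2 = 1/(25.7) − 1/(85.20) = 0.02717, so d_i2 = 36.8 cm.
The final image is real, 36.8 cm to the right of lens 2 (overall magnification ≈ -0.86).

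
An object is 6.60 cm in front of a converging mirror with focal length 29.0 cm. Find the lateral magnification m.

1/d_i = 1/f − 1/d_o = 1/(29.00) − 1/(6.60) = -0.1170, so d_i = -8.545 cm.
m = −d_i/d_o = −(-8.545)/(6.60) = +1.29.
The image is virtual, upright and enlarged, behind the mirror.

m = +1.29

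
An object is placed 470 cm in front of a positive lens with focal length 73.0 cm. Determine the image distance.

Thin-lens equation: 1/d_i = 1/f − 1/d_o = 1/(73.00) − 1/(470) = 0.01370 − 0.002128 = 0.01157, so d_i = 86.4 cm.
The image is real, inverted and reduced, on the far side of the lens.

86.4 cm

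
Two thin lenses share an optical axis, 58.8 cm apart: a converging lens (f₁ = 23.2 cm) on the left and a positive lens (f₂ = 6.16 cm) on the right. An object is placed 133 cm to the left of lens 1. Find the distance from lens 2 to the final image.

Lens 1: 1/d_i1 = 1/f₁ − 1/d_o1 = 1/(23.2) − 1/(133) = 0.03558, so d_i1 = 28.10 cm.
The intermediate image is 28.10 cm to the right of lens 1, which is 58.8 − (28.10) = 30.70 cm to the left of lens 2, so d_o2 = +30.70 cm.
Lens 2: 1/d_i2 = 1/f₂ − 1/d_o2 = 1/(6.16) − 1/(30.70) = 0.1298, so d_i2 = 7.71 cm.
The final image is real, 7.71 cm to the right of lens 2 (overall magnification ≈ 0.053).

7.71 cm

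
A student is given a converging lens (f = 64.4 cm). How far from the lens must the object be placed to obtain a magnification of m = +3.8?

m = −d_i/d_o ⇒ d_i = −m·d_o.
1/f = 1/d_o + 1/d_i = 1/d_o − 1/(m·d_o) = (1 − 1/m)/d_o, so d_o = f(1 − 1/m) = (64.40)(1 − 1/(+3.8)) = 47.5 cm.

47.5 cm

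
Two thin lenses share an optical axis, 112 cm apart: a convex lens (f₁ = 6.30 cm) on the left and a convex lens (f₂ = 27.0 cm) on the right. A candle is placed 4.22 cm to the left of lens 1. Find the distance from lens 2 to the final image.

Lens 1: 1/d_i1 = 1/f₁ − 1/d_o1 = 1/(6.30) − 1/(4.22) = -0.07824, so d_i1 = -12.78 cm.
The intermediate image is 12.78 cm to the left of lens 1 (virtual), which is 112 − (-12.78) = 124.8 cm to the left of lens 2, so d_o2 = +124.8 cm.
Lens 2: 1/d_i2 = 1/f₂ − 1/d_o2 = 1/(27.0) − 1/(124.8) = 0.02902, so d_i2 = 34.5 cm.
The final image is real, 34.5 cm to the right of lens 2 (overall magnification ≈ -0.84).

34.5 cm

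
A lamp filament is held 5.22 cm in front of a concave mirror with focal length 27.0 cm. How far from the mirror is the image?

6.47 cm

Mirror equation: 1/q = 1/f − 1/p = 1/(27.00) − 1/(5.22) = 0.03704 − 0.1916 = -0.1545, so q = -6.47 cm.
The image is virtual, upright and enlarged, behind the mirror.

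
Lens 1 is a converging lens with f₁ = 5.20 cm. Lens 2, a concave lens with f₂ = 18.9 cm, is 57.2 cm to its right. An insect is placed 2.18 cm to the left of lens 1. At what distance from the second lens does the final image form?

Lens 1: 1/d_i1 = 1/f₁ − 1/d_o1 = 1/(5.20) − 1/(2.18) = -0.2664, so d_i1 = -3.754 cm.
The intermediate image is 3.754 cm to the left of lens 1 (virtual), which is 57.2 − (-3.754) = 60.95 cm to the left of lens 2, so d_o2 = +60.95 cm.
Lens 2 is diverging, so f₂ = −18.9 cm.
Lens 2: 1/d_i2 = 1/f₂ − 1/d_o2 = 1/(-18.9) − 1/(60.95) = -0.06932, so d_i2 = -14.4 cm.
The final image is virtual, 14.4 cm to the left of lens 2 (overall magnification ≈ 0.41).

14.4 cm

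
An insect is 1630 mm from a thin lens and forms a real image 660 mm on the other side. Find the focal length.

f = 470 mm (converging)

Real image ⇒ d_i = +660 mm.
1/f = 1/d_o + 1/d_i = 1/(1630) + 1/(660) = 0.002129, so f = 470 mm.
Since f is positive, the thin lens is converging.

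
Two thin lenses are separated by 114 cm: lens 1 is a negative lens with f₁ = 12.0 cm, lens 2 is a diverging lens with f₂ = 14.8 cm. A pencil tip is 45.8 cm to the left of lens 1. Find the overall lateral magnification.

f₁ = −12.0 cm (diverging).
Lens 1: 1/d_i1 = 1/(-12.0) − 1/(45.8) = -0.1052, so d_i1 = -9.509 cm; m₁ = −d_i1/d_o1 = +0.2076.
d_o2 = 114 − (-9.509) = 123.5 cm.
f₂ = −14.8 cm (diverging).
Lens 2: 1/d_i2 = 1/(-14.8) − 1/(123.5) = -0.07566, so d_i2 = -13.22 cm; m₂ = −d_i2/d_o2 = +0.1070.
m = m₁·m₂ = (+0.2076)(+0.1070) = +0.0222.

m = +0.0222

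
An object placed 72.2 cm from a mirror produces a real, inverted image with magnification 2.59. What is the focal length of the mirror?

m = −d_i/d_o ⇒ d_i = −m·d_o = −(-2.59)·(72.2) = 187.0 cm.
1/f = 1/d_o + 1/d_i = 1/(72.2) + 1/(187.0) = 0.01920, so f = 52.1 cm.
Since f is positive, the mirror is concave.

f = 52.1 cm (concave)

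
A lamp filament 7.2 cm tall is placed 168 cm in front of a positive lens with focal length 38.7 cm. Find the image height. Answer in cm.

2.15 cm

1/d_i = 1/f − 1/d_o = 1/(38.70) − 1/(168) = 0.01989, so d_i = 50.28 cm.
m = −d_i/d_o = -0.2993.
|h_i| = |m|·h_o = 0.2993 × 7.2 = 2.15 cm. The image is real, inverted and reduced, on the far side of the lens.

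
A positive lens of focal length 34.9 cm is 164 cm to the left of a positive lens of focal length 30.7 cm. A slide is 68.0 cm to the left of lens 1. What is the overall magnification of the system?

Lens 1: 1/d_i1 = 1/(34.9) − 1/(68.0) = 0.01395, so d_i1 = 71.70 cm; m₁ = −d_i1/d_o1 = -1.054.
d_o2 = 164 − (71.70) = 92.30 cm.
Lens 2: 1/d_i2 = 1/(30.7) − 1/(92.30) = 0.02174, so d_i2 = 46.00 cm; m₂ = −d_i2/d_o2 = -0.4984.
m = m₁·m₂ = (-1.054)(-0.4984) = +0.525.

m = +0.525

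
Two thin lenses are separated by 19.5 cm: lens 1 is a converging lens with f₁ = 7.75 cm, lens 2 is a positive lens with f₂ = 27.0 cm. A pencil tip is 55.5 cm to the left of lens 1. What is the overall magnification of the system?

m = -0.265

Lens 1: 1/d_i1 = 1/(7.75) − 1/(55.5) = 0.1110, so d_i1 = 9.008 cm; m₁ = −d_i1/d_o1 = -0.1623.
d_o2 = 19.5 − (9.008) = 10.49 cm.
Lens 2: 1/d_i2 = 1/(27.0) − 1/(10.49) = -0.05829, so d_i2 = -17.16 cm; m₂ = −d_i2/d_o2 = +1.635.
m = m₁·m₂ = (-0.1623)(+1.635) = -0.265.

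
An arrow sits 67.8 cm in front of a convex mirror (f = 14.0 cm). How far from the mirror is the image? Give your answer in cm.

11.6 cm

For a convex mirror, f = -14.0 cm.
Mirror equation: 1/q = 1/f − 1/p = 1/(-14.00) − 1/(67.8) = -0.07143 − 0.01475 = -0.08618, so q = -11.6 cm.
The image is virtual, upright and reduced, behind the mirror.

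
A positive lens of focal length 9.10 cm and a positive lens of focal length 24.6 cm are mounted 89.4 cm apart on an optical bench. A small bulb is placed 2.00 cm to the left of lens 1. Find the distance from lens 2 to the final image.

Lens 1: 1/d_i1 = 1/f₁ − 1/d_o1 = 1/(9.10) − 1/(2.00) = -0.3901, so d_i1 = -2.563 cm.
The intermediate image is 2.563 cm to the left of lens 1 (virtual), which is 89.4 − (-2.563) = 91.96 cm to the left of lens 2, so d_o2 = +91.96 cm.
Lens 2: 1/d_i2 = 1/f₂ − 1/d_o2 = 1/(24.6) − 1/(91.96) = 0.02978, so d_i2 = 33.6 cm.
The final image is real, 33.6 cm to the right of lens 2 (overall magnification ≈ -0.47).

33.6 cm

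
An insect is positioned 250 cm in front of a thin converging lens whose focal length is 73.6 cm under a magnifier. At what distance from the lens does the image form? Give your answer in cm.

Lens equation: 1/q = 1/f − 1/p = 1/(73.60) − 1/(250) = 0.01359 − 0.004000 = 0.009587, so q = 104 cm.
The image is real, inverted and reduced, on the far side of the lens.

104 cm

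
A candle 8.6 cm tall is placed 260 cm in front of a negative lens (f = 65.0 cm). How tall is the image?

For a negative lens, f = -65.0 cm.
1/d_i = 1/f − 1/d_o = 1/(-65.00) − 1/(260) = -0.01923, so d_i = -52.00 cm.
m = −d_i/d_o = +0.2000.
|h_i| = |m|·h_o = 0.2000 × 8.6 = 1.72 cm. The image is virtual, upright and reduced, on the same side as the object.

1.72 cm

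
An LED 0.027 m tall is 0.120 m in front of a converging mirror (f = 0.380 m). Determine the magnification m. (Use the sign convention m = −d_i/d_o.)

m = +1.46

1/d_i = 1/f − 1/d_o = 1/(0.3800) − 1/(0.120) = -5.702, so d_i = -0.1754 m.
m = −d_i/d_o = −(-0.1754)/(0.120) = +1.46.
The image is virtual, upright and enlarged, behind the mirror.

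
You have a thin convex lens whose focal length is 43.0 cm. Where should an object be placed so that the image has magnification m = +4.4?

m = −d_i/d_o ⇒ d_i = −m·d_o.
1/f = 1/d_o + 1/d_i = 1/d_o − 1/(m·d_o) = (1 − 1/m)/d_o, so d_o = f(1 − 1/m) = (43.00)(1 − 1/(+4.4)) = 33.2 cm.

33.2 cm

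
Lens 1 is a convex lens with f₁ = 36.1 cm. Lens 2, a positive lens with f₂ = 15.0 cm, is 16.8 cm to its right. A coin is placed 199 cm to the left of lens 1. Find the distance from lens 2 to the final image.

9.68 cm

Lens 1: 1/d_i1 = 1/f₁ − 1/d_o1 = 1/(36.1) − 1/(199) = 0.02268, so d_i1 = 44.10 cm.
The intermediate image is 44.10 cm to the right of lens 1, which lies 27.30 cm to the right of lens 2 — a virtual object — so d_o2 = −27.30 cm.
Lens 2: 1/d_i2 = 1/f₂ − 1/d_o2 = 1/(15.0) − 1/(-27.30) = 0.1033, so d_i2 = 9.68 cm.
The final image is real, 9.68 cm to the right of lens 2 (overall magnification ≈ -0.079).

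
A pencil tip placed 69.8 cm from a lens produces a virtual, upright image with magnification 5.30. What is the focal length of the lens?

f = 86.0 cm (converging)

m = −d_i/d_o ⇒ d_i = −m·d_o = −(+5.30)·(69.8) = -369.9 cm.
1/f = 1/d_o + 1/d_i = 1/(69.8) + 1/(-369.9) = 0.01162, so f = 86.0 cm.
Since f is positive, the lens is converging.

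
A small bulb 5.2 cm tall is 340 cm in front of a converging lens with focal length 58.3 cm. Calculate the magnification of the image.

1/d_i = 1/f − 1/d_o = 1/(58.30) − 1/(340) = 0.01421, so d_i = 70.37 cm.
m = −d_i/d_o = −(70.37)/(340) = -0.207.
The image is real, inverted and reduced, on the far side of the lens.

m = -0.207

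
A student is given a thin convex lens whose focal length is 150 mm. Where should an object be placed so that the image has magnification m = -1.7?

m = −d_i/d_o ⇒ d_i = −m·d_o.
1/f = 1/d_o + 1/d_i = 1/d_o − 1/(m·d_o) = (1 − 1/m)/d_o, so d_o = f(1 − 1/m) = (150.0)(1 − 1/(-1.7)) = 238 mm.

238 mm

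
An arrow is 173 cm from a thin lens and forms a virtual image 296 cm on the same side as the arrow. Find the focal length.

Virtual image ⇒ d_i = −296 cm.
1/f = 1/d_o + 1/d_i = 1/(173) + 1/(-296) = 0.002402, so f = 416 cm.
Since f is positive, the thin lens is converging.

f = 416 cm (converging)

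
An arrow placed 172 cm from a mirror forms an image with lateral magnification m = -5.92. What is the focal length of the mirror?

m = −d_i/d_o ⇒ d_i = −m·d_o = −(-5.92)·(172) = 1018 cm.
1/f = 1/d_o + 1/d_i = 1/(172) + 1/(1018) = 0.006796, so f = 147 cm.
Since f is positive, the mirror is concave.

f = 147 cm (concave)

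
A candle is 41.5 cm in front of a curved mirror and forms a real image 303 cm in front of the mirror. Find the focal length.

f = 36.5 cm (concave)

Real image ⇒ d_i = +303 cm.
1/f = 1/d_o + 1/d_i = 1/(41.5) + 1/(303) = 0.02740, so f = 36.5 cm.
Since f is positive, the curved mirror is concave.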